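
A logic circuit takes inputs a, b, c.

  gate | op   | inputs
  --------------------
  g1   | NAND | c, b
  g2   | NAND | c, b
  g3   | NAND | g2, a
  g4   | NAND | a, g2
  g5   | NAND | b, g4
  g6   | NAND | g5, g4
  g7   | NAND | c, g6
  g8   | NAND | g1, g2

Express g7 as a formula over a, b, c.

c NAND ((b NAND (a NAND (c NAND b))) NAND (a NAND (c NAND b)))

g2 = c NAND b
g4 = a NAND g2 = a NAND (c NAND b)
g5 = b NAND g4 = b NAND (a NAND (c NAND b))
g6 = g5 NAND g4 = (b NAND (a NAND (c NAND b))) NAND (a NAND (c NAND b))
g7 = c NAND g6 = c NAND ((b NAND (a NAND (c NAND b))) NAND (a NAND (c NAND b)))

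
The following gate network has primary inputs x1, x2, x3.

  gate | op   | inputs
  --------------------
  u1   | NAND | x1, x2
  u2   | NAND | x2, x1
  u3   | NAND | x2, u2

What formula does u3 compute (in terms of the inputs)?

u2 = x2 NAND x1
u3 = x2 NAND u2 = x2 NAND (x2 NAND x1)

x2 NAND (x2 NAND x1)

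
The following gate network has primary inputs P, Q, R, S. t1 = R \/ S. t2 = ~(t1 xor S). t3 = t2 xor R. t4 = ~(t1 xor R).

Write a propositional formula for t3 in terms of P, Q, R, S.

(~((R \/ S) xor S)) xor R

t1 = R \/ S
t2 = ~(t1 xor S) = ~((R \/ S) xor S)
t3 = t2 xor R = (~((R \/ S) xor S)) xor R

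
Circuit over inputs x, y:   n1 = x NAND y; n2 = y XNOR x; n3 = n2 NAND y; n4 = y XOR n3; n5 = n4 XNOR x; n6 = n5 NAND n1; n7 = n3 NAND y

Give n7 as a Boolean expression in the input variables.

n2 = y XNOR x
n3 = n2 NAND y = (y XNOR x) NAND y
n7 = n3 NAND y = ((y XNOR x) NAND y) NAND y

((y XNOR x) NAND y) NAND y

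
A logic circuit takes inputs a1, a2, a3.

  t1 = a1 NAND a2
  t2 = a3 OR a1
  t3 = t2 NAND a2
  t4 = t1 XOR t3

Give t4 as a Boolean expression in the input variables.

t1 = a1 NAND a2
t2 = a3 OR a1
t3 = t2 NAND a2 = (a3 OR a1) NAND a2
t4 = t1 XOR t3 = (a1 NAND a2) XOR ((a3 OR a1) NAND a2)

(a1 NAND a2) XOR ((a3 OR a1) NAND a2)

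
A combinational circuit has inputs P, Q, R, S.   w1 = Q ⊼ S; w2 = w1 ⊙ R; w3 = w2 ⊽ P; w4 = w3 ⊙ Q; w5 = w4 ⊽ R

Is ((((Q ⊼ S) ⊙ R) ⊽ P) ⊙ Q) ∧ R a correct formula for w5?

No

w1 = Q ⊼ S
w2 = w1 ⊙ R = (Q ⊼ S) ⊙ R
w3 = w2 ⊽ P = ((Q ⊼ S) ⊙ R) ⊽ P
w4 = w3 ⊙ Q = (((Q ⊼ S) ⊙ R) ⊽ P) ⊙ Q
w5 = w4 ⊽ R = ((((Q ⊼ S) ⊙ R) ⊽ P) ⊙ Q) ⊽ R
At P=0, Q=0, R=0, S=0: circuit gives 1, formula gives 0.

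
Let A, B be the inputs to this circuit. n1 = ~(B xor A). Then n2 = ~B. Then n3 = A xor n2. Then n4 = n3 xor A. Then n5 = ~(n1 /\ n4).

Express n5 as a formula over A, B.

n1 = ~(B xor A)
n2 = ~B
n3 = A xor n2 = A xor ~B
n4 = n3 xor A = (A xor ~B) xor A
n5 = ~(n1 /\ n4) = ~((~(B xor A)) /\ ((A xor ~B) xor A))

~((~(B xor A)) /\ ((A xor ~B) xor A))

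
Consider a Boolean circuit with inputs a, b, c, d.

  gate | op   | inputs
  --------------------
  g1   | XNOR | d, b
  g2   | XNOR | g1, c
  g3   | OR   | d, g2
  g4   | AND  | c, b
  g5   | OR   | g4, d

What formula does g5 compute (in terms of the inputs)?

(c AND b) OR d

g4 = c AND b
g5 = g4 OR d = (c AND b) OR d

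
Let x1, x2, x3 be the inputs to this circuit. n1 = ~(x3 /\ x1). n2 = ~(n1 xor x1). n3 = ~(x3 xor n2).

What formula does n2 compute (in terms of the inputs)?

~((~(x3 /\ x1)) xor x1)

n1 = ~(x3 /\ x1)
n2 = ~(n1 xor x1) = ~((~(x3 /\ x1)) xor x1)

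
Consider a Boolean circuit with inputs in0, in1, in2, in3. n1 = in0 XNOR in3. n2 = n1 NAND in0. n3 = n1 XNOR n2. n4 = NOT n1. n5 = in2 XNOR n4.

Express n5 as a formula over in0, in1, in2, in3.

in2 XNOR NOT (in0 XNOR in3)

n1 = in0 XNOR in3
n4 = NOT n1 = NOT (in0 XNOR in3)
n5 = in2 XNOR n4 = in2 XNOR NOT (in0 XNOR in3)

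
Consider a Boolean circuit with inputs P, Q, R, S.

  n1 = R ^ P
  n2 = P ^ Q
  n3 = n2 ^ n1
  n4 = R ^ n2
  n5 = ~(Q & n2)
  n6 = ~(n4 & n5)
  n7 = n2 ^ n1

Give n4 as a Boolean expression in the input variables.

R ^ (P ^ Q)

n2 = P ^ Q
n4 = R ^ n2 = R ^ (P ^ Q)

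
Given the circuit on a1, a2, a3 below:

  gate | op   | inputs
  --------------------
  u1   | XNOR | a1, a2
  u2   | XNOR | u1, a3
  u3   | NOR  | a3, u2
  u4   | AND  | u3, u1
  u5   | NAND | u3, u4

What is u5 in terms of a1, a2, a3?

u1 = a1 XNOR a2
u2 = u1 XNOR a3 = (a1 XNOR a2) XNOR a3
u3 = a3 NOR u2 = a3 NOR ((a1 XNOR a2) XNOR a3)
u4 = u3 AND u1 = (a3 NOR ((a1 XNOR a2) XNOR a3)) AND (a1 XNOR a2)
u5 = u3 NAND u4 = (a3 NOR ((a1 XNOR a2) XNOR a3)) NAND ((a3 NOR ((a1 XNOR a2) XNOR a3)) AND (a1 XNOR a2))

(a3 NOR ((a1 XNOR a2) XNOR a3)) NAND ((a3 NOR ((a1 XNOR a2) XNOR a3)) AND (a1 XNOR a2))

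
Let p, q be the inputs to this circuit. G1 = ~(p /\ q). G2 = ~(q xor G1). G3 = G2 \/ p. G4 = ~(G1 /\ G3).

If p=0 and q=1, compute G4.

0

G1 = ~(0 /\ 1) = 1
G2 = ~(1 xor 1) = 1
G3 = 1 \/ 0 = 1
G4 = ~(1 /\ 1) = 0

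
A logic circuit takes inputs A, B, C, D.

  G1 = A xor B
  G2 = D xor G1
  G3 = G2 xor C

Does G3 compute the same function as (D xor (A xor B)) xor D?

No

G1 = A xor B
G2 = D xor G1 = D xor (A xor B)
G3 = G2 xor C = (D xor (A xor B)) xor C
At A=0, B=0, C=0, D=1: circuit gives 1, formula gives 0.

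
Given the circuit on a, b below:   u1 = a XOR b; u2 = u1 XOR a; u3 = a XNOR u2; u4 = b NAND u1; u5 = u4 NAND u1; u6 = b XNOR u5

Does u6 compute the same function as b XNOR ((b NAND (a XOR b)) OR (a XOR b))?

u1 = a XOR b
u4 = b NAND u1 = b NAND (a XOR b)
u5 = u4 NAND u1 = (b NAND (a XOR b)) NAND (a XOR b)
u6 = b XNOR u5 = b XNOR ((b NAND (a XOR b)) NAND (a XOR b))
At a=1, b=0: circuit gives 1, formula gives 0.

No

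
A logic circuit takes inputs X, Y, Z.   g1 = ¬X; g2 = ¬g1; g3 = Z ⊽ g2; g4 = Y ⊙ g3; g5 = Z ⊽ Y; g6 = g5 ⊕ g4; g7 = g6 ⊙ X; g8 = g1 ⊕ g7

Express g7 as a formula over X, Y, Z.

((Z ⊽ Y) ⊕ (Y ⊙ (Z ⊽ ¬¬X))) ⊙ X

g1 = ¬X
g2 = ¬g1 = ¬¬X
g3 = Z ⊽ g2 = Z ⊽ ¬¬X
g4 = Y ⊙ g3 = Y ⊙ (Z ⊽ ¬¬X)
g5 = Z ⊽ Y
g6 = g5 ⊕ g4 = (Z ⊽ Y) ⊕ (Y ⊙ (Z ⊽ ¬¬X))
g7 = g6 ⊙ X = ((Z ⊽ Y) ⊕ (Y ⊙ (Z ⊽ ¬¬X))) ⊙ X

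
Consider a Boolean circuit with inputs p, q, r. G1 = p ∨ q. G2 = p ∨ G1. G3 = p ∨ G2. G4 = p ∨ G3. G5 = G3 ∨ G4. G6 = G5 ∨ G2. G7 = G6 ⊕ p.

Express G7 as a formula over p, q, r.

G1 = p ∨ q
G2 = p ∨ G1 = p ∨ (p ∨ q)
G3 = p ∨ G2 = p ∨ (p ∨ (p ∨ q))
G4 = p ∨ G3 = p ∨ (p ∨ (p ∨ (p ∨ q)))
G5 = G3 ∨ G4 = (p ∨ (p ∨ (p ∨ q))) ∨ (p ∨ (p ∨ (p ∨ (p ∨ q))))
G6 = G5 ∨ G2 = ((p ∨ (p ∨ (p ∨ q))) ∨ (p ∨ (p ∨ (p ∨ (p ∨ q))))) ∨ (p ∨ (p ∨ q))
G7 = G6 ⊕ p = (((p ∨ (p ∨ (p ∨ q))) ∨ (p ∨ (p ∨ (p ∨ (p ∨ q))))) ∨ (p ∨ (p ∨ q))) ⊕ p

(((p ∨ (p ∨ (p ∨ q))) ∨ (p ∨ (p ∨ (p ∨ (p ∨ q))))) ∨ (p ∨ (p ∨ q))) ⊕ p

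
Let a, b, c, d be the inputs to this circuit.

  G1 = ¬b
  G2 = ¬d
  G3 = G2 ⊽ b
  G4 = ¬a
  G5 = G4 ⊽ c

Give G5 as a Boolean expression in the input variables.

G4 = ¬a
G5 = G4 ⊽ c = ¬a ⊽ c

¬a ⊽ c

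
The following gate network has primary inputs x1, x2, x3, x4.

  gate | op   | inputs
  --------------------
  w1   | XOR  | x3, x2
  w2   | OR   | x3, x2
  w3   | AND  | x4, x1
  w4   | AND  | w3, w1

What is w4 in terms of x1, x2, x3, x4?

w1 = x3 XOR x2
w3 = x4 AND x1
w4 = w3 AND w1 = (x4 AND x1) AND (x3 XOR x2)

(x4 AND x1) AND (x3 XOR x2)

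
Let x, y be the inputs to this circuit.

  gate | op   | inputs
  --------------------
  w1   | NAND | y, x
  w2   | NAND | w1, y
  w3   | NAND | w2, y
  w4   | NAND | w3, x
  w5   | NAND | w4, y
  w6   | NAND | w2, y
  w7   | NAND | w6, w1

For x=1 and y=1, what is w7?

1

w1 = 1 NAND 1 = 0
w2 = 0 NAND 1 = 1
w6 = 1 NAND 1 = 0
w7 = 0 NAND 0 = 1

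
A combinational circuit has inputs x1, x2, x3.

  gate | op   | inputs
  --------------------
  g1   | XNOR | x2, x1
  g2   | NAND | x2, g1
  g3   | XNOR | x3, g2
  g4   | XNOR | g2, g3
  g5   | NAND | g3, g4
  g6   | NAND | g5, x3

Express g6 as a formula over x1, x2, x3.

((x3 XNOR (x2 NAND (x2 XNOR x1))) NAND ((x2 NAND (x2 XNOR x1)) XNOR (x3 XNOR (x2 NAND (x2 XNOR x1))))) NAND x3

g1 = x2 XNOR x1
g2 = x2 NAND g1 = x2 NAND (x2 XNOR x1)
g3 = x3 XNOR g2 = x3 XNOR (x2 NAND (x2 XNOR x1))
g4 = g2 XNOR g3 = (x2 NAND (x2 XNOR x1)) XNOR (x3 XNOR (x2 NAND (x2 XNOR x1)))
g5 = g3 NAND g4 = (x3 XNOR (x2 NAND (x2 XNOR x1))) NAND ((x2 NAND (x2 XNOR x1)) XNOR (x3 XNOR (x2 NAND (x2 XNOR x1))))
g6 = g5 NAND x3 = ((x3 XNOR (x2 NAND (x2 XNOR x1))) NAND ((x2 NAND (x2 XNOR x1)) XNOR (x3 XNOR (x2 NAND (x2 XNOR x1))))) NAND x3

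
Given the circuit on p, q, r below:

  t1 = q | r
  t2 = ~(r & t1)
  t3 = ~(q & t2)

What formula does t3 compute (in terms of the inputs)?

~(q & (~(r & (q | r))))

t1 = q | r
t2 = ~(r & t1) = ~(r & (q | r))
t3 = ~(q & t2) = ~(q & (~(r & (q | r))))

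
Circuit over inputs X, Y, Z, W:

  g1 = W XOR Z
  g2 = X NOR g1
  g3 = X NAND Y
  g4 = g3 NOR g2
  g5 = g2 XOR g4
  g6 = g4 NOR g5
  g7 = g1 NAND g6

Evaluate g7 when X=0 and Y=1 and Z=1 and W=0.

g1 = 0 XOR 1 = 1
g2 = 0 NOR 1 = 0
g3 = 0 NAND 1 = 1
g4 = 1 NOR 0 = 0
g5 = 0 XOR 0 = 0
g6 = 0 NOR 0 = 1
g7 = 1 NAND 1 = 0

0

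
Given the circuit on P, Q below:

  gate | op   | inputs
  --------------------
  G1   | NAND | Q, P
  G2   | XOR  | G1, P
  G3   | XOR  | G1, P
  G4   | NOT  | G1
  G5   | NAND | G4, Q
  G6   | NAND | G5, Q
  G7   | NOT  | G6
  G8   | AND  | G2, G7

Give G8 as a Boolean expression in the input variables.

G1 = Q NAND P
G2 = G1 XOR P = (Q NAND P) XOR P
G4 = NOT G1 = NOT (Q NAND P)
G5 = G4 NAND Q = NOT (Q NAND P) NAND Q
G6 = G5 NAND Q = (NOT (Q NAND P) NAND Q) NAND Q
G7 = NOT G6 = NOT ((NOT (Q NAND P) NAND Q) NAND Q)
G8 = G2 AND G7 = ((Q NAND P) XOR P) AND NOT ((NOT (Q NAND P) NAND Q) NAND Q)

((Q NAND P) XOR P) AND NOT ((NOT (Q NAND P) NAND Q) NAND Q)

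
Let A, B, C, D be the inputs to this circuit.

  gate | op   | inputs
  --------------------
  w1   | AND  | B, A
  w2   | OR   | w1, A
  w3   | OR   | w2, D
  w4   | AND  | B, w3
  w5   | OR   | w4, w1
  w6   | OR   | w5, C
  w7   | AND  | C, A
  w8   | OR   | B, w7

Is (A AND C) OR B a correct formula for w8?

Yes

w7 = C AND A
w8 = B OR w7 = B OR (C AND A)
At A=0, B=0, C=0, D=0: circuit gives 0, formula gives 0.
At A=0, B=1, C=0, D=0: circuit gives 1, formula gives 1.
Agrees on all 16 inputs.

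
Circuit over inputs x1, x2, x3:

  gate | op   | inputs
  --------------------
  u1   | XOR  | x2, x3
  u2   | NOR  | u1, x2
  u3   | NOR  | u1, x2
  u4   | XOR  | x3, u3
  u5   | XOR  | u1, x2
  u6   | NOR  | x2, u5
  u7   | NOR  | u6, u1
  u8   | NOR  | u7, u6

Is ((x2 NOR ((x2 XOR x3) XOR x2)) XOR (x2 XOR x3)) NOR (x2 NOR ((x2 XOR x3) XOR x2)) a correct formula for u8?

No

u1 = x2 XOR x3
u5 = u1 XOR x2 = (x2 XOR x3) XOR x2
u6 = x2 NOR u5 = x2 NOR ((x2 XOR x3) XOR x2)
u7 = u6 NOR u1 = (x2 NOR ((x2 XOR x3) XOR x2)) NOR (x2 XOR x3)
u8 = u7 NOR u6 = ((x2 NOR ((x2 XOR x3) XOR x2)) NOR (x2 XOR x3)) NOR (x2 NOR ((x2 XOR x3) XOR x2))
At x1=0, x2=0, x3=1: circuit gives 1, formula gives 0.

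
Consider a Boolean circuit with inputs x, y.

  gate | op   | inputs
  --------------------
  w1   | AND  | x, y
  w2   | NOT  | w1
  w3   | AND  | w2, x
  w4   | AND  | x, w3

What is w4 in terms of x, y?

x AND (NOT (x AND y) AND x)

w1 = x AND y
w2 = NOT w1 = NOT (x AND y)
w3 = w2 AND x = NOT (x AND y) AND x
w4 = x AND w3 = x AND (NOT (x AND y) AND x)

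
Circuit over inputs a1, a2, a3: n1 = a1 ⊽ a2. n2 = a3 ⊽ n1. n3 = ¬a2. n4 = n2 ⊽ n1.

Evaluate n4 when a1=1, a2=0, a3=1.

1

n1 = 1 ⊽ 0 = 0
n2 = 1 ⊽ 0 = 0
n4 = 0 ⊽ 0 = 1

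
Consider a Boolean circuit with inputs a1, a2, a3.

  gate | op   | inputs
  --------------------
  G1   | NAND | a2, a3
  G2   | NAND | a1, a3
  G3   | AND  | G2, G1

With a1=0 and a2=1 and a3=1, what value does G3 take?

G1 = 1 NAND 1 = 0
G2 = 0 NAND 1 = 1
G3 = 1 AND 0 = 0

0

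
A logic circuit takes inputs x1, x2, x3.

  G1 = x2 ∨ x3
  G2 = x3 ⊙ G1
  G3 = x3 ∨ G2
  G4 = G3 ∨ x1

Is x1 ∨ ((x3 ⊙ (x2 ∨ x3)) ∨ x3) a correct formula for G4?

Yes

G1 = x2 ∨ x3
G2 = x3 ⊙ G1 = x3 ⊙ (x2 ∨ x3)
G3 = x3 ∨ G2 = x3 ∨ (x3 ⊙ (x2 ∨ x3))
G4 = G3 ∨ x1 = (x3 ∨ (x3 ⊙ (x2 ∨ x3))) ∨ x1
At x1=0, x2=1, x3=0: circuit gives 0, formula gives 0.
At x1=0, x2=0, x3=0: circuit gives 1, formula gives 1.
Agrees on all 8 inputs.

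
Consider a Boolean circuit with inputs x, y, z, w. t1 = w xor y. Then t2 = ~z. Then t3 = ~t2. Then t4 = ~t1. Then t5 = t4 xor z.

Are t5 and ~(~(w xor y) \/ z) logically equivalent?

No

t1 = w xor y
t4 = ~t1 = ~(w xor y)
t5 = t4 xor z = ~(w xor y) xor z
At x=0, y=0, z=0, w=0: circuit gives 1, formula gives 0.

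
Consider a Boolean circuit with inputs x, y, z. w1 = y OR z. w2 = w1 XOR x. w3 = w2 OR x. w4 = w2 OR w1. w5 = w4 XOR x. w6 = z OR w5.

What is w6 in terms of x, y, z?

z OR ((((y OR z) XOR x) OR (y OR z)) XOR x)

w1 = y OR z
w2 = w1 XOR x = (y OR z) XOR x
w4 = w2 OR w1 = ((y OR z) XOR x) OR (y OR z)
w5 = w4 XOR x = (((y OR z) XOR x) OR (y OR z)) XOR x
w6 = z OR w5 = z OR ((((y OR z) XOR x) OR (y OR z)) XOR x)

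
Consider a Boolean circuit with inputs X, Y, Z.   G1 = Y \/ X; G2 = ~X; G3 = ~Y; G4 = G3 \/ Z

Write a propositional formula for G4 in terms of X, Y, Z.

G3 = ~Y
G4 = G3 \/ Z = ~Y \/ Z

~Y \/ Z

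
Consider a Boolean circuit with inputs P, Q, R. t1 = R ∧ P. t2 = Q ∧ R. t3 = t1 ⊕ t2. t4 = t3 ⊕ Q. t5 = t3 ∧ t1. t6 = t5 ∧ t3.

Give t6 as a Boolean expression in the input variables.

t1 = R ∧ P
t2 = Q ∧ R
t3 = t1 ⊕ t2 = (R ∧ P) ⊕ (Q ∧ R)
t5 = t3 ∧ t1 = ((R ∧ P) ⊕ (Q ∧ R)) ∧ (R ∧ P)
t6 = t5 ∧ t3 = (((R ∧ P) ⊕ (Q ∧ R)) ∧ (R ∧ P)) ∧ ((R ∧ P) ⊕ (Q ∧ R))

(((R ∧ P) ⊕ (Q ∧ R)) ∧ (R ∧ P)) ∧ ((R ∧ P) ⊕ (Q ∧ R))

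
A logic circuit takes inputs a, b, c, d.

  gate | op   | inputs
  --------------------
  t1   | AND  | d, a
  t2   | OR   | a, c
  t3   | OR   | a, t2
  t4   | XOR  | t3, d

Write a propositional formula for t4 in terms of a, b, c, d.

t2 = a OR c
t3 = a OR t2 = a OR (a OR c)
t4 = t3 XOR d = (a OR (a OR c)) XOR d

(a OR (a OR c)) XOR d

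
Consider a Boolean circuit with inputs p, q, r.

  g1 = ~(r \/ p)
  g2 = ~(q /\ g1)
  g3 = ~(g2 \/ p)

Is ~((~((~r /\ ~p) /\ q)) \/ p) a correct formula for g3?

Yes

g1 = ~(r \/ p)
g2 = ~(q /\ g1) = ~(q /\ (~(r \/ p)))
g3 = ~(g2 \/ p) = ~((~(q /\ (~(r \/ p)))) \/ p)
At p=0, q=0, r=0: circuit gives 0, formula gives 0.
At p=0, q=1, r=0: circuit gives 1, formula gives 1.
Agrees on all 8 inputs.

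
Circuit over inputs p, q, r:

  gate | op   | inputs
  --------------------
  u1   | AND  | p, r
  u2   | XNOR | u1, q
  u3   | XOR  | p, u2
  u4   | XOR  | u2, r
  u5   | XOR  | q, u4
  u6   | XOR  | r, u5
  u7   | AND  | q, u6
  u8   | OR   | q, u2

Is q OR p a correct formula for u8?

No

u1 = p AND r
u2 = u1 XNOR q = (p AND r) XNOR q
u8 = q OR u2 = q OR ((p AND r) XNOR q)
At p=0, q=0, r=0: circuit gives 1, formula gives 0.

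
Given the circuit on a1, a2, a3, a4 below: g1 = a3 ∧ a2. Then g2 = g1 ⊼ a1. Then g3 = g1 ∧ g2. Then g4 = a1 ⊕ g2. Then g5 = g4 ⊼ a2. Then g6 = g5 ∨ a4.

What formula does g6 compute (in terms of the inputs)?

g1 = a3 ∧ a2
g2 = g1 ⊼ a1 = (a3 ∧ a2) ⊼ a1
g4 = a1 ⊕ g2 = a1 ⊕ ((a3 ∧ a2) ⊼ a1)
g5 = g4 ⊼ a2 = (a1 ⊕ ((a3 ∧ a2) ⊼ a1)) ⊼ a2
g6 = g5 ∨ a4 = ((a1 ⊕ ((a3 ∧ a2) ⊼ a1)) ⊼ a2) ∨ a4

((a1 ⊕ ((a3 ∧ a2) ⊼ a1)) ⊼ a2) ∨ a4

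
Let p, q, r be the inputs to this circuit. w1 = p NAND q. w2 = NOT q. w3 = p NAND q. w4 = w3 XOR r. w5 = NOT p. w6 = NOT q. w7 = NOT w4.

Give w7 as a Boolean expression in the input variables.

NOT ((p NAND q) XOR r)

w3 = p NAND q
w4 = w3 XOR r = (p NAND q) XOR r
w7 = NOT w4 = NOT ((p NAND q) XOR r)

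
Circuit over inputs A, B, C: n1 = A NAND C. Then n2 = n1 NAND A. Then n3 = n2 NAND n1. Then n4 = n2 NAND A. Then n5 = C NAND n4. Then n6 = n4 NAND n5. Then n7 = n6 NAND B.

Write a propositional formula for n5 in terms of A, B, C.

C NAND (((A NAND C) NAND A) NAND A)

n1 = A NAND C
n2 = n1 NAND A = (A NAND C) NAND A
n4 = n2 NAND A = ((A NAND C) NAND A) NAND A
n5 = C NAND n4 = C NAND (((A NAND C) NAND A) NAND A)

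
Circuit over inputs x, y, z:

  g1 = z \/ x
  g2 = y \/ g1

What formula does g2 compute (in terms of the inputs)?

y \/ (z \/ x)

g1 = z \/ x
g2 = y \/ g1 = y \/ (z \/ x)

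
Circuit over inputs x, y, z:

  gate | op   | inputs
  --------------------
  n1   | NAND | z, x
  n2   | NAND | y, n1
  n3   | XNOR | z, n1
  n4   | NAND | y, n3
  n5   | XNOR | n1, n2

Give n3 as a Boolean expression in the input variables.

n1 = z NAND x
n3 = z XNOR n1 = z XNOR (z NAND x)

z XNOR (z NAND x)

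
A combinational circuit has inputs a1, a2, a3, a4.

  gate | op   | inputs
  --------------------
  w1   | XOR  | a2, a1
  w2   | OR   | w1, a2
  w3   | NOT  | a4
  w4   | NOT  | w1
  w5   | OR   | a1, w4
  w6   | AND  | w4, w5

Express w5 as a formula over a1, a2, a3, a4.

a1 OR NOT (a2 XOR a1)

w1 = a2 XOR a1
w4 = NOT w1 = NOT (a2 XOR a1)
w5 = a1 OR w4 = a1 OR NOT (a2 XOR a1)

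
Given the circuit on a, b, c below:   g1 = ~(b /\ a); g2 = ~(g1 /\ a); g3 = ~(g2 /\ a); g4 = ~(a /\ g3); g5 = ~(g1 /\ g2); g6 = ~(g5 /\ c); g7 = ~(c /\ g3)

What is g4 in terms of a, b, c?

g1 = ~(b /\ a)
g2 = ~(g1 /\ a) = ~((~(b /\ a)) /\ a)
g3 = ~(g2 /\ a) = ~((~((~(b /\ a)) /\ a)) /\ a)
g4 = ~(a /\ g3) = ~(a /\ (~((~((~(b /\ a)) /\ a)) /\ a)))

~(a /\ (~((~((~(b /\ a)) /\ a)) /\ a)))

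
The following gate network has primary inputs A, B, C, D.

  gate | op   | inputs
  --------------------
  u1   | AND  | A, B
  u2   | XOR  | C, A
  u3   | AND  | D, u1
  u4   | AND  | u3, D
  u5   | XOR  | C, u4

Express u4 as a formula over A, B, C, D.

u1 = A AND B
u3 = D AND u1 = D AND (A AND B)
u4 = u3 AND D = (D AND (A AND B)) AND D

(D AND (A AND B)) AND D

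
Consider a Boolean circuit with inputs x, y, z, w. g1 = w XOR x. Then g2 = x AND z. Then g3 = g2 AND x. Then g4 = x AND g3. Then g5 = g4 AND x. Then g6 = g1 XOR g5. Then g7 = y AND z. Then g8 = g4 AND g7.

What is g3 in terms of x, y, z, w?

g2 = x AND z
g3 = g2 AND x = (x AND z) AND x

(x AND z) AND x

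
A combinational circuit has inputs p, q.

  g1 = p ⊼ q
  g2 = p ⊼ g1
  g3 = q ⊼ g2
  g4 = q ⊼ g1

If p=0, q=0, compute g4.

g1 = 0 ⊼ 0 = 1
g4 = 0 ⊼ 1 = 1

1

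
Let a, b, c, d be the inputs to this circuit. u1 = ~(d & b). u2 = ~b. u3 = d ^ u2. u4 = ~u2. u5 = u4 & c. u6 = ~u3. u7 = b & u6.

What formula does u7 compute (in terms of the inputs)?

b & ~(d ^ ~b)

u2 = ~b
u3 = d ^ u2 = d ^ ~b
u6 = ~u3 = ~(d ^ ~b)
u7 = b & u6 = b & ~(d ^ ~b)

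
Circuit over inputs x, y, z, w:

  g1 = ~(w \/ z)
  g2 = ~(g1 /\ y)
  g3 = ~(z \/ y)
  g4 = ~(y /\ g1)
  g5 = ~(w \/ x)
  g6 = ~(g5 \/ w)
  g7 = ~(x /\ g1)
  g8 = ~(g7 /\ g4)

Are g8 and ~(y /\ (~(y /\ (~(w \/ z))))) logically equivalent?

g1 = ~(w \/ z)
g4 = ~(y /\ g1) = ~(y /\ (~(w \/ z)))
g7 = ~(x /\ g1) = ~(x /\ (~(w \/ z)))
g8 = ~(g7 /\ g4) = ~((~(x /\ (~(w \/ z)))) /\ (~(y /\ (~(w \/ z)))))
At x=0, y=0, z=0, w=0: circuit gives 0, formula gives 1.

No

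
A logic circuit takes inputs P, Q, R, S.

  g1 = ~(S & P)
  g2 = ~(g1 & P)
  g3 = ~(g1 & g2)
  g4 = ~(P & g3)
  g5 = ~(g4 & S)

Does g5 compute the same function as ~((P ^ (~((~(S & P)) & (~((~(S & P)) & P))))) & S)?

g1 = ~(S & P)
g2 = ~(g1 & P) = ~((~(S & P)) & P)
g3 = ~(g1 & g2) = ~((~(S & P)) & (~((~(S & P)) & P)))
g4 = ~(P & g3) = ~(P & (~((~(S & P)) & (~((~(S & P)) & P)))))
g5 = ~(g4 & S) = ~((~(P & (~((~(S & P)) & (~((~(S & P)) & P)))))) & S)
At P=0, Q=0, R=0, S=1: circuit gives 0, formula gives 1.

No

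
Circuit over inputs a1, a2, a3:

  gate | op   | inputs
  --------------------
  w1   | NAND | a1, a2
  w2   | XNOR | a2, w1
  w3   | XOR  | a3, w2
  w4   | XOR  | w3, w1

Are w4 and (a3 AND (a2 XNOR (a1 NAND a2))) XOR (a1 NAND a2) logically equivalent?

No

w1 = a1 NAND a2
w2 = a2 XNOR w1 = a2 XNOR (a1 NAND a2)
w3 = a3 XOR w2 = a3 XOR (a2 XNOR (a1 NAND a2))
w4 = w3 XOR w1 = (a3 XOR (a2 XNOR (a1 NAND a2))) XOR (a1 NAND a2)
At a1=0, a2=0, a3=1: circuit gives 0, formula gives 1.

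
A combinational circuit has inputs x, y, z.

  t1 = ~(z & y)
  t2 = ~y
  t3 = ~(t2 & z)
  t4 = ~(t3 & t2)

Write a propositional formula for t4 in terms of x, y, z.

~((~(~y & z)) & ~y)

t2 = ~y
t3 = ~(t2 & z) = ~(~y & z)
t4 = ~(t3 & t2) = ~((~(~y & z)) & ~y)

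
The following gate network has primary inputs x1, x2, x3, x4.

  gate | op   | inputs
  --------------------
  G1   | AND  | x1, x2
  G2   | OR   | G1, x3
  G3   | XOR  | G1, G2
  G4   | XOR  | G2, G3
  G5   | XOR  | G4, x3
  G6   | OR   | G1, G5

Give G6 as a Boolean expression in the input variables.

G1 = x1 AND x2
G2 = G1 OR x3 = (x1 AND x2) OR x3
G3 = G1 XOR G2 = (x1 AND x2) XOR ((x1 AND x2) OR x3)
G4 = G2 XOR G3 = ((x1 AND x2) OR x3) XOR ((x1 AND x2) XOR ((x1 AND x2) OR x3))
G5 = G4 XOR x3 = (((x1 AND x2) OR x3) XOR ((x1 AND x2) XOR ((x1 AND x2) OR x3))) XOR x3
G6 = G1 OR G5 = (x1 AND x2) OR ((((x1 AND x2) OR x3) XOR ((x1 AND x2) XOR ((x1 AND x2) OR x3))) XOR x3)

(x1 AND x2) OR ((((x1 AND x2) OR x3) XOR ((x1 AND x2) XOR ((x1 AND x2) OR x3))) XOR x3)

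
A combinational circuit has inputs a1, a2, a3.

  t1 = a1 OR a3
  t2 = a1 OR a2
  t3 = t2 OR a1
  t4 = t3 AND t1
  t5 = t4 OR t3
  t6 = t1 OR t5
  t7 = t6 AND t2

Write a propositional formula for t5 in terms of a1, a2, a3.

t1 = a1 OR a3
t2 = a1 OR a2
t3 = t2 OR a1 = (a1 OR a2) OR a1
t4 = t3 AND t1 = ((a1 OR a2) OR a1) AND (a1 OR a3)
t5 = t4 OR t3 = (((a1 OR a2) OR a1) AND (a1 OR a3)) OR ((a1 OR a2) OR a1)

(((a1 OR a2) OR a1) AND (a1 OR a3)) OR ((a1 OR a2) OR a1)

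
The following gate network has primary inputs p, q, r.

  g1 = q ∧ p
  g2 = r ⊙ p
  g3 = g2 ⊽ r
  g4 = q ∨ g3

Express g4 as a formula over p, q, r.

q ∨ ((r ⊙ p) ⊽ r)

g2 = r ⊙ p
g3 = g2 ⊽ r = (r ⊙ p) ⊽ r
g4 = q ∨ g3 = q ∨ ((r ⊙ p) ⊽ r)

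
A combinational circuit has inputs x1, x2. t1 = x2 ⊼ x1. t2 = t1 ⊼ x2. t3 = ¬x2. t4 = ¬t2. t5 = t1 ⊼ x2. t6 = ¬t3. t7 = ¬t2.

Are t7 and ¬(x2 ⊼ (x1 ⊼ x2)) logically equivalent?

Yes

t1 = x2 ⊼ x1
t2 = t1 ⊼ x2 = (x2 ⊼ x1) ⊼ x2
t7 = ¬t2 = ¬((x2 ⊼ x1) ⊼ x2)
At x1=0, x2=0: circuit gives 0, formula gives 0.
At x1=0, x2=1: circuit gives 1, formula gives 1.
Agrees on all 4 inputs.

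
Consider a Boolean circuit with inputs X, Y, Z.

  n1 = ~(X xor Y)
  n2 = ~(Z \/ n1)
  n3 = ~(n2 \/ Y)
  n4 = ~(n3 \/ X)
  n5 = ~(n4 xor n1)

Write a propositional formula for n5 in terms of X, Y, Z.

n1 = ~(X xor Y)
n2 = ~(Z \/ n1) = ~(Z \/ (~(X xor Y)))
n3 = ~(n2 \/ Y) = ~((~(Z \/ (~(X xor Y)))) \/ Y)
n4 = ~(n3 \/ X) = ~((~((~(Z \/ (~(X xor Y)))) \/ Y)) \/ X)
n5 = ~(n4 xor n1) = ~((~((~((~(Z \/ (~(X xor Y)))) \/ Y)) \/ X)) xor (~(X xor Y)))

~((~((~((~(Z \/ (~(X xor Y)))) \/ Y)) \/ X)) xor (~(X xor Y)))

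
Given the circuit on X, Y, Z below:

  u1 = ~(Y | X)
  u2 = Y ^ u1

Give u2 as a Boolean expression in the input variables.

u1 = ~(Y | X)
u2 = Y ^ u1 = Y ^ (~(Y | X))

Y ^ (~(Y | X))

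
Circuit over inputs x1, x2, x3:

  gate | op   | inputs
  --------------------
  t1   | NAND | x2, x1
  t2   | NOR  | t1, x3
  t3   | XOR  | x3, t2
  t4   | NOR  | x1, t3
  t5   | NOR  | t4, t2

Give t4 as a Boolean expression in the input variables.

t1 = x2 NAND x1
t2 = t1 NOR x3 = (x2 NAND x1) NOR x3
t3 = x3 XOR t2 = x3 XOR ((x2 NAND x1) NOR x3)
t4 = x1 NOR t3 = x1 NOR (x3 XOR ((x2 NAND x1) NOR x3))

x1 NOR (x3 XOR ((x2 NAND x1) NOR x3))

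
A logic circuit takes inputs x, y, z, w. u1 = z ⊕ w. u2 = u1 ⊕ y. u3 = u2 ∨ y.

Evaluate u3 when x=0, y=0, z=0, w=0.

u1 = 0 ⊕ 0 = 0
u2 = 0 ⊕ 0 = 0
u3 = 0 ∨ 0 = 0

0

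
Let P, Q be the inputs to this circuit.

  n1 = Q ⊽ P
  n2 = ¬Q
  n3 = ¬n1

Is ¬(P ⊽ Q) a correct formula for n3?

Yes

n1 = Q ⊽ P
n3 = ¬n1 = ¬(Q ⊽ P)
At P=0, Q=0: circuit gives 0, formula gives 0.
At P=0, Q=1: circuit gives 1, formula gives 1.
Agrees on all 4 inputs.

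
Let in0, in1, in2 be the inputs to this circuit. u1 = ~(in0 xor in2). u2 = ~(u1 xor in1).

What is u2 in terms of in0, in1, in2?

u1 = ~(in0 xor in2)
u2 = ~(u1 xor in1) = ~((~(in0 xor in2)) xor in1)

~((~(in0 xor in2)) xor in1)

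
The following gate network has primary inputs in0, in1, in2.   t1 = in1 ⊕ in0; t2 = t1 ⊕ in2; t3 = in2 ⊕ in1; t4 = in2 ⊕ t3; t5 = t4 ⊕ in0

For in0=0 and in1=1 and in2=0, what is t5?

1

t3 = 0 ⊕ 1 = 1
t4 = 0 ⊕ 1 = 1
t5 = 1 ⊕ 0 = 1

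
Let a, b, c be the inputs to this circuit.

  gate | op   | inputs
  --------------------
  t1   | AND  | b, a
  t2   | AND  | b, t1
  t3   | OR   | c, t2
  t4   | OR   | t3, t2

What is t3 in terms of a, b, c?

t1 = b AND a
t2 = b AND t1 = b AND (b AND a)
t3 = c OR t2 = c OR (b AND (b AND a))

c OR (b AND (b AND a))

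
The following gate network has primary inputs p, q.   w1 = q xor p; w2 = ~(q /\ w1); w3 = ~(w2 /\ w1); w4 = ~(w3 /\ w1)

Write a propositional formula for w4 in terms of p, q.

~((~((~(q /\ (q xor p))) /\ (q xor p))) /\ (q xor p))

w1 = q xor p
w2 = ~(q /\ w1) = ~(q /\ (q xor p))
w3 = ~(w2 /\ w1) = ~((~(q /\ (q xor p))) /\ (q xor p))
w4 = ~(w3 /\ w1) = ~((~((~(q /\ (q xor p))) /\ (q xor p))) /\ (q xor p))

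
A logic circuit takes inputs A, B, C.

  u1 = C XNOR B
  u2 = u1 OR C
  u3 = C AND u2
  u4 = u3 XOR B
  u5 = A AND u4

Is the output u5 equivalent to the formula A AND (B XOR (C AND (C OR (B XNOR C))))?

Yes

u1 = C XNOR B
u2 = u1 OR C = (C XNOR B) OR C
u3 = C AND u2 = C AND ((C XNOR B) OR C)
u4 = u3 XOR B = (C AND ((C XNOR B) OR C)) XOR B
u5 = A AND u4 = A AND ((C AND ((C XNOR B) OR C)) XOR B)
At A=0, B=0, C=0: circuit gives 0, formula gives 0.
At A=1, B=0, C=1: circuit gives 1, formula gives 1.
Agrees on all 8 inputs.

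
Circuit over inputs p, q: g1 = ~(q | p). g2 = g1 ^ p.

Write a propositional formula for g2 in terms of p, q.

(~(q | p)) ^ p

g1 = ~(q | p)
g2 = g1 ^ p = (~(q | p)) ^ p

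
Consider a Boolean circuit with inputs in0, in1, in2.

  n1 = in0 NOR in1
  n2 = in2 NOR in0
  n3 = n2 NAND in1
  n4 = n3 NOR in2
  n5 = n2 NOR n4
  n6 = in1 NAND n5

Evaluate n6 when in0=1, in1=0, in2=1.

1

n2 = 1 NOR 1 = 0
n3 = 0 NAND 0 = 1
n4 = 1 NOR 1 = 0
n5 = 0 NOR 0 = 1
n6 = 0 NAND 1 = 1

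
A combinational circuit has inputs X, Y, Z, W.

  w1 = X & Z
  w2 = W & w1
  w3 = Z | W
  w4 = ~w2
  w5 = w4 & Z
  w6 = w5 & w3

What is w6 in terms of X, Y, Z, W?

(~(W & (X & Z)) & Z) & (Z | W)

w1 = X & Z
w2 = W & w1 = W & (X & Z)
w3 = Z | W
w4 = ~w2 = ~(W & (X & Z))
w5 = w4 & Z = ~(W & (X & Z)) & Z
w6 = w5 & w3 = (~(W & (X & Z)) & Z) & (Z | W)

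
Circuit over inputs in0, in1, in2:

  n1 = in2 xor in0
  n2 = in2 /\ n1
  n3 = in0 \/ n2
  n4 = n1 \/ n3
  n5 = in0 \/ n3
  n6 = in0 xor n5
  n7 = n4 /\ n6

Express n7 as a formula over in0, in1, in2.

n1 = in2 xor in0
n2 = in2 /\ n1 = in2 /\ (in2 xor in0)
n3 = in0 \/ n2 = in0 \/ (in2 /\ (in2 xor in0))
n4 = n1 \/ n3 = (in2 xor in0) \/ (in0 \/ (in2 /\ (in2 xor in0)))
n5 = in0 \/ n3 = in0 \/ (in0 \/ (in2 /\ (in2 xor in0)))
n6 = in0 xor n5 = in0 xor (in0 \/ (in0 \/ (in2 /\ (in2 xor in0))))
n7 = n4 /\ n6 = ((in2 xor in0) \/ (in0 \/ (in2 /\ (in2 xor in0)))) /\ (in0 xor (in0 \/ (in0 \/ (in2 /\ (in2 xor in0)))))

((in2 xor in0) \/ (in0 \/ (in2 /\ (in2 xor in0)))) /\ (in0 xor (in0 \/ (in0 \/ (in2 /\ (in2 xor in0)))))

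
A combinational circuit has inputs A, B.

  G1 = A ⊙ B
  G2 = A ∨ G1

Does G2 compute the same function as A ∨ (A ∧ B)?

G1 = A ⊙ B
G2 = A ∨ G1 = A ∨ (A ⊙ B)
At A=0, B=0: circuit gives 1, formula gives 0.

No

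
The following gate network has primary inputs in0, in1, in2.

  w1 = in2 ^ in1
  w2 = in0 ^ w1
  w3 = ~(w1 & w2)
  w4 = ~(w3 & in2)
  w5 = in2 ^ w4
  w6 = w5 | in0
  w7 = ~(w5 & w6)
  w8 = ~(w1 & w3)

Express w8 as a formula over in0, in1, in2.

~((in2 ^ in1) & (~((in2 ^ in1) & (in0 ^ (in2 ^ in1)))))

w1 = in2 ^ in1
w2 = in0 ^ w1 = in0 ^ (in2 ^ in1)
w3 = ~(w1 & w2) = ~((in2 ^ in1) & (in0 ^ (in2 ^ in1)))
w8 = ~(w1 & w3) = ~((in2 ^ in1) & (~((in2 ^ in1) & (in0 ^ (in2 ^ in1)))))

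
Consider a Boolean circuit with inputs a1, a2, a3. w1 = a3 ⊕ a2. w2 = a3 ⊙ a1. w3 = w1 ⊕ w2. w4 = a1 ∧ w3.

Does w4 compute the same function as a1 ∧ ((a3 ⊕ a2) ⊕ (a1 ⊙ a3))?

Yes

w1 = a3 ⊕ a2
w2 = a3 ⊙ a1
w3 = w1 ⊕ w2 = (a3 ⊕ a2) ⊕ (a3 ⊙ a1)
w4 = a1 ∧ w3 = a1 ∧ ((a3 ⊕ a2) ⊕ (a3 ⊙ a1))
At a1=0, a2=0, a3=0: circuit gives 0, formula gives 0.
At a1=1, a2=1, a3=0: circuit gives 1, formula gives 1.
Agrees on all 8 inputs.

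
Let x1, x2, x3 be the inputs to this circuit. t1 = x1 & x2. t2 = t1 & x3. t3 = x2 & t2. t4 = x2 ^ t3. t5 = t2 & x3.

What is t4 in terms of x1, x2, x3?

x2 ^ (x2 & ((x1 & x2) & x3))

t1 = x1 & x2
t2 = t1 & x3 = (x1 & x2) & x3
t3 = x2 & t2 = x2 & ((x1 & x2) & x3)
t4 = x2 ^ t3 = x2 ^ (x2 & ((x1 & x2) & x3))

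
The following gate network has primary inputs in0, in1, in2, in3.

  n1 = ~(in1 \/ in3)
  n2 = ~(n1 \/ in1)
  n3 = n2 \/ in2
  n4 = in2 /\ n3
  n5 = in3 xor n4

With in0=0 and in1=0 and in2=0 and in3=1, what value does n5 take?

n1 = ~(0 \/ 1) = 0
n2 = ~(0 \/ 0) = 1
n3 = 1 \/ 0 = 1
n4 = 0 /\ 1 = 0
n5 = 1 xor 0 = 1

1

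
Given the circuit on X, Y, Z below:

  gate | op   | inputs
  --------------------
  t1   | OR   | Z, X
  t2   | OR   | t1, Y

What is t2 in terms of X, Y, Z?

(Z OR X) OR Y

t1 = Z OR X
t2 = t1 OR Y = (Z OR X) OR Y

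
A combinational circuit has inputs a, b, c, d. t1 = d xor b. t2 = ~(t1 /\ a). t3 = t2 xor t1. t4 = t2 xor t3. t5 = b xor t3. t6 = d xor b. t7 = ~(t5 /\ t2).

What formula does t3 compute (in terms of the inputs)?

t1 = d xor b
t2 = ~(t1 /\ a) = ~((d xor b) /\ a)
t3 = t2 xor t1 = (~((d xor b) /\ a)) xor (d xor b)

(~((d xor b) /\ a)) xor (d xor b)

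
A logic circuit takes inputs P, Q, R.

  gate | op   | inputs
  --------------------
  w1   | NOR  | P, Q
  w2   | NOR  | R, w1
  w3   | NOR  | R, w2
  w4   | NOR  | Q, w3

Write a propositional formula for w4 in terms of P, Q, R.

Q NOR (R NOR (R NOR (P NOR Q)))

w1 = P NOR Q
w2 = R NOR w1 = R NOR (P NOR Q)
w3 = R NOR w2 = R NOR (R NOR (P NOR Q))
w4 = Q NOR w3 = Q NOR (R NOR (R NOR (P NOR Q)))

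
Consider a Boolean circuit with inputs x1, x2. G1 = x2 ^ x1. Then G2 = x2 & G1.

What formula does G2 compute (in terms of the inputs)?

G1 = x2 ^ x1
G2 = x2 & G1 = x2 & (x2 ^ x1)

x2 & (x2 ^ x1)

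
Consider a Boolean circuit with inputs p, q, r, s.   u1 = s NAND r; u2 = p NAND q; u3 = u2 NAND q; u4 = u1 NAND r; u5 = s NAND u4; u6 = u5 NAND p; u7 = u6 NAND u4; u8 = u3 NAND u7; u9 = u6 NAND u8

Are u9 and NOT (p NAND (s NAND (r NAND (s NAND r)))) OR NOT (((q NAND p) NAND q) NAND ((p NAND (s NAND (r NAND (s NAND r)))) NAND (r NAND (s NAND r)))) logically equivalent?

u1 = s NAND r
u2 = p NAND q
u3 = u2 NAND q = (p NAND q) NAND q
u4 = u1 NAND r = (s NAND r) NAND r
u5 = s NAND u4 = s NAND ((s NAND r) NAND r)
u6 = u5 NAND p = (s NAND ((s NAND r) NAND r)) NAND p
u7 = u6 NAND u4 = ((s NAND ((s NAND r) NAND r)) NAND p) NAND ((s NAND r) NAND r)
u8 = u3 NAND u7 = ((p NAND q) NAND q) NAND (((s NAND ((s NAND r) NAND r)) NAND p) NAND ((s NAND r) NAND r))
u9 = u6 NAND u8 = ((s NAND ((s NAND r) NAND r)) NAND p) NAND (((p NAND q) NAND q) NAND (((s NAND ((s NAND r) NAND r)) NAND p) NAND ((s NAND r) NAND r)))
At p=0, q=0, r=0, s=0: circuit gives 0, formula gives 0.
At p=0, q=0, r=1, s=0: circuit gives 1, formula gives 1.
Agrees on all 16 inputs.

Yes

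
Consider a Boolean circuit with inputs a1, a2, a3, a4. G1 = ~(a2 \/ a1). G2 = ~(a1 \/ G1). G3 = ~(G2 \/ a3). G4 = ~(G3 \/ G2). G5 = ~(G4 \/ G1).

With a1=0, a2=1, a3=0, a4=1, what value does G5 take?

1

G1 = ~(1 \/ 0) = 0
G2 = ~(0 \/ 0) = 1
G3 = ~(1 \/ 0) = 0
G4 = ~(0 \/ 1) = 0
G5 = ~(0 \/ 0) = 1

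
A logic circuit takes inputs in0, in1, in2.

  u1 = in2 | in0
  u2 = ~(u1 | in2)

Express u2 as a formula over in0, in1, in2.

u1 = in2 | in0
u2 = ~(u1 | in2) = ~((in2 | in0) | in2)

~((in2 | in0) | in2)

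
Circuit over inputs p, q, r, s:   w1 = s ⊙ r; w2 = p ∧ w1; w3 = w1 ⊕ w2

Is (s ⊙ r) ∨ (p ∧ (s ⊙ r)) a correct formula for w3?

No

w1 = s ⊙ r
w2 = p ∧ w1 = p ∧ (s ⊙ r)
w3 = w1 ⊕ w2 = (s ⊙ r) ⊕ (p ∧ (s ⊙ r))
At p=1, q=0, r=0, s=0: circuit gives 0, formula gives 1.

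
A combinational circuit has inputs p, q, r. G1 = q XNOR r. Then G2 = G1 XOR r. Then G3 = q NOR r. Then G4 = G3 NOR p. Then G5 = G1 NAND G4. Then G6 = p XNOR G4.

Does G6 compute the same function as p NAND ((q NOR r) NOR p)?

G3 = q NOR r
G4 = G3 NOR p = (q NOR r) NOR p
G6 = p XNOR G4 = p XNOR ((q NOR r) NOR p)
At p=0, q=0, r=1: circuit gives 0, formula gives 1.

No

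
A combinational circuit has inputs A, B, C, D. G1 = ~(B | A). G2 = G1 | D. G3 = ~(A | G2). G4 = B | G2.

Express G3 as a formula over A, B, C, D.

~(A | ((~(B | A)) | D))

G1 = ~(B | A)
G2 = G1 | D = (~(B | A)) | D
G3 = ~(A | G2) = ~(A | ((~(B | A)) | D))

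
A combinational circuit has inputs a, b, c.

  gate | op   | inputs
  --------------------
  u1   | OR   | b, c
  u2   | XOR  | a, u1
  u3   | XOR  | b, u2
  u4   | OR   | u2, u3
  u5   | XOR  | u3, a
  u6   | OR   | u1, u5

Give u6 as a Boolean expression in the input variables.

(b OR c) OR ((b XOR (a XOR (b OR c))) XOR a)

u1 = b OR c
u2 = a XOR u1 = a XOR (b OR c)
u3 = b XOR u2 = b XOR (a XOR (b OR c))
u5 = u3 XOR a = (b XOR (a XOR (b OR c))) XOR a
u6 = u1 OR u5 = (b OR c) OR ((b XOR (a XOR (b OR c))) XOR a)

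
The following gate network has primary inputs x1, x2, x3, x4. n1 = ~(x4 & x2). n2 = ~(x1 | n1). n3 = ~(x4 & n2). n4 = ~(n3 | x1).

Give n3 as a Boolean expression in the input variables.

~(x4 & (~(x1 | (~(x4 & x2)))))

n1 = ~(x4 & x2)
n2 = ~(x1 | n1) = ~(x1 | (~(x4 & x2)))
n3 = ~(x4 & n2) = ~(x4 & (~(x1 | (~(x4 & x2)))))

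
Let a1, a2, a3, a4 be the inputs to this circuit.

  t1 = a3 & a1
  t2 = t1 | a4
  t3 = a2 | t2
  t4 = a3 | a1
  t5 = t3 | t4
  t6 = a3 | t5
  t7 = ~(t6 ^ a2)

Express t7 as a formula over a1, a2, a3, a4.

t1 = a3 & a1
t2 = t1 | a4 = (a3 & a1) | a4
t3 = a2 | t2 = a2 | ((a3 & a1) | a4)
t4 = a3 | a1
t5 = t3 | t4 = (a2 | ((a3 & a1) | a4)) | (a3 | a1)
t6 = a3 | t5 = a3 | ((a2 | ((a3 & a1) | a4)) | (a3 | a1))
t7 = ~(t6 ^ a2) = ~((a3 | ((a2 | ((a3 & a1) | a4)) | (a3 | a1))) ^ a2)

~((a3 | ((a2 | ((a3 & a1) | a4)) | (a3 | a1))) ^ a2)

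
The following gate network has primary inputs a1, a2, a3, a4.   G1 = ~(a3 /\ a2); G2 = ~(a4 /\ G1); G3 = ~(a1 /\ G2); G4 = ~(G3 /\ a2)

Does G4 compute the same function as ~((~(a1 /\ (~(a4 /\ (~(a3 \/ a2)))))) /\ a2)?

G1 = ~(a3 /\ a2)
G2 = ~(a4 /\ G1) = ~(a4 /\ (~(a3 /\ a2)))
G3 = ~(a1 /\ G2) = ~(a1 /\ (~(a4 /\ (~(a3 /\ a2)))))
G4 = ~(G3 /\ a2) = ~((~(a1 /\ (~(a4 /\ (~(a3 /\ a2)))))) /\ a2)
At a1=1, a2=1, a3=0, a4=1: circuit gives 0, formula gives 1.

No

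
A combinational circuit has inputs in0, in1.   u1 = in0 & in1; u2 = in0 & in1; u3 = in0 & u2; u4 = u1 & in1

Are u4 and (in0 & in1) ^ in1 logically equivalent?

No

u1 = in0 & in1
u4 = u1 & in1 = (in0 & in1) & in1
At in0=0, in1=1: circuit gives 0, formula gives 1.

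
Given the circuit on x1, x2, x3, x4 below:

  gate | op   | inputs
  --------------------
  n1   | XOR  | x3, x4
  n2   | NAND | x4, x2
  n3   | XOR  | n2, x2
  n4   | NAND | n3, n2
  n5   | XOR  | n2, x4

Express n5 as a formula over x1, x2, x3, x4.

(x4 NAND x2) XOR x4

n2 = x4 NAND x2
n5 = n2 XOR x4 = (x4 NAND x2) XOR x4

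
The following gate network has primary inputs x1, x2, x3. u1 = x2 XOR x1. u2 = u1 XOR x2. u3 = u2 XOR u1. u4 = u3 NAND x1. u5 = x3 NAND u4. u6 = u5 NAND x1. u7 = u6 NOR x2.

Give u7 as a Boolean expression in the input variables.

((x3 NAND ((((x2 XOR x1) XOR x2) XOR (x2 XOR x1)) NAND x1)) NAND x1) NOR x2

u1 = x2 XOR x1
u2 = u1 XOR x2 = (x2 XOR x1) XOR x2
u3 = u2 XOR u1 = ((x2 XOR x1) XOR x2) XOR (x2 XOR x1)
u4 = u3 NAND x1 = (((x2 XOR x1) XOR x2) XOR (x2 XOR x1)) NAND x1
u5 = x3 NAND u4 = x3 NAND ((((x2 XOR x1) XOR x2) XOR (x2 XOR x1)) NAND x1)
u6 = u5 NAND x1 = (x3 NAND ((((x2 XOR x1) XOR x2) XOR (x2 XOR x1)) NAND x1)) NAND x1
u7 = u6 NOR x2 = ((x3 NAND ((((x2 XOR x1) XOR x2) XOR (x2 XOR x1)) NAND x1)) NAND x1) NOR x2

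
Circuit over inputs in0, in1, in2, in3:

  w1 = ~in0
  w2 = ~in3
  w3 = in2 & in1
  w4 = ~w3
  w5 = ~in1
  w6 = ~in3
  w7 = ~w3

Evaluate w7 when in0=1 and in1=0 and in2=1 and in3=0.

1

w3 = 1 & 0 = 0
w7 = ~0 = 1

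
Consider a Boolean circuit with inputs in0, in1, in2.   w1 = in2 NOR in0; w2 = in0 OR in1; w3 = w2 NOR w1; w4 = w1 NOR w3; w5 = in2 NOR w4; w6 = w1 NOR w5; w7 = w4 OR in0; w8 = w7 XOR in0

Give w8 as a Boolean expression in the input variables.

w1 = in2 NOR in0
w2 = in0 OR in1
w3 = w2 NOR w1 = (in0 OR in1) NOR (in2 NOR in0)
w4 = w1 NOR w3 = (in2 NOR in0) NOR ((in0 OR in1) NOR (in2 NOR in0))
w7 = w4 OR in0 = ((in2 NOR in0) NOR ((in0 OR in1) NOR (in2 NOR in0))) OR in0
w8 = w7 XOR in0 = (((in2 NOR in0) NOR ((in0 OR in1) NOR (in2 NOR in0))) OR in0) XOR in0

(((in2 NOR in0) NOR ((in0 OR in1) NOR (in2 NOR in0))) OR in0) XOR in0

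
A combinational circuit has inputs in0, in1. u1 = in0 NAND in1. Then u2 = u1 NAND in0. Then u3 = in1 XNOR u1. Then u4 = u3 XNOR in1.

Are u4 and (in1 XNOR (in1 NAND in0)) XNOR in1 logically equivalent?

u1 = in0 NAND in1
u3 = in1 XNOR u1 = in1 XNOR (in0 NAND in1)
u4 = u3 XNOR in1 = (in1 XNOR (in0 NAND in1)) XNOR in1
At in0=1, in1=1: circuit gives 0, formula gives 0.
At in0=0, in1=0: circuit gives 1, formula gives 1.
Agrees on all 4 inputs.

Yes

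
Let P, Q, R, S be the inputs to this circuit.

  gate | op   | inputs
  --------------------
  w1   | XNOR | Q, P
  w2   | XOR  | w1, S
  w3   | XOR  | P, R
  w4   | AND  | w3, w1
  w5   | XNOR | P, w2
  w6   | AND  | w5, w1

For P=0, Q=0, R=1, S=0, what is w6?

0

w1 = 0 XNOR 0 = 1
w2 = 1 XOR 0 = 1
w5 = 0 XNOR 1 = 0
w6 = 0 AND 1 = 0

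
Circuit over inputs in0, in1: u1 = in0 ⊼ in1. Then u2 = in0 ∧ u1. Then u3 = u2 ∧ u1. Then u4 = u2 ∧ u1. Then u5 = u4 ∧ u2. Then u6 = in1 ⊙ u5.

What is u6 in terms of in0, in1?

in1 ⊙ (((in0 ∧ (in0 ⊼ in1)) ∧ (in0 ⊼ in1)) ∧ (in0 ∧ (in0 ⊼ in1)))

u1 = in0 ⊼ in1
u2 = in0 ∧ u1 = in0 ∧ (in0 ⊼ in1)
u4 = u2 ∧ u1 = (in0 ∧ (in0 ⊼ in1)) ∧ (in0 ⊼ in1)
u5 = u4 ∧ u2 = ((in0 ∧ (in0 ⊼ in1)) ∧ (in0 ⊼ in1)) ∧ (in0 ∧ (in0 ⊼ in1))
u6 = in1 ⊙ u5 = in1 ⊙ (((in0 ∧ (in0 ⊼ in1)) ∧ (in0 ⊼ in1)) ∧ (in0 ∧ (in0 ⊼ in1)))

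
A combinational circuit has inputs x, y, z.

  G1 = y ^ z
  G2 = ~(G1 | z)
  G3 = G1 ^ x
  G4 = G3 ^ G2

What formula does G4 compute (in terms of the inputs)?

((y ^ z) ^ x) ^ (~((y ^ z) | z))

G1 = y ^ z
G2 = ~(G1 | z) = ~((y ^ z) | z)
G3 = G1 ^ x = (y ^ z) ^ x
G4 = G3 ^ G2 = ((y ^ z) ^ x) ^ (~((y ^ z) | z))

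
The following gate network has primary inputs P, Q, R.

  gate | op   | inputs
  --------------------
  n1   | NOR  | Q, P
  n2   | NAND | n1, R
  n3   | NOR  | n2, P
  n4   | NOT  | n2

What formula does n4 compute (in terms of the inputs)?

NOT ((Q NOR P) NAND R)

n1 = Q NOR P
n2 = n1 NAND R = (Q NOR P) NAND R
n4 = NOT n2 = NOT ((Q NOR P) NAND R)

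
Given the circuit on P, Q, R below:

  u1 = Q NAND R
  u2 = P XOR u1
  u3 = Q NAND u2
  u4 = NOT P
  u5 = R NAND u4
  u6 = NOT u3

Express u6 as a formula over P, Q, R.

u1 = Q NAND R
u2 = P XOR u1 = P XOR (Q NAND R)
u3 = Q NAND u2 = Q NAND (P XOR (Q NAND R))
u6 = NOT u3 = NOT (Q NAND (P XOR (Q NAND R)))

NOT (Q NAND (P XOR (Q NAND R)))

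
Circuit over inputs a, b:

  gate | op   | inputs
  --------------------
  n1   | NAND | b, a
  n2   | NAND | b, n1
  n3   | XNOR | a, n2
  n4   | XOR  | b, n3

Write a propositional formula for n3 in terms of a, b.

a XNOR (b NAND (b NAND a))

n1 = b NAND a
n2 = b NAND n1 = b NAND (b NAND a)
n3 = a XNOR n2 = a XNOR (b NAND (b NAND a))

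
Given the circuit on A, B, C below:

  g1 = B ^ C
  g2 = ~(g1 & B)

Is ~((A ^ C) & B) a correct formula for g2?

No

g1 = B ^ C
g2 = ~(g1 & B) = ~((B ^ C) & B)
At A=0, B=1, C=0: circuit gives 0, formula gives 1.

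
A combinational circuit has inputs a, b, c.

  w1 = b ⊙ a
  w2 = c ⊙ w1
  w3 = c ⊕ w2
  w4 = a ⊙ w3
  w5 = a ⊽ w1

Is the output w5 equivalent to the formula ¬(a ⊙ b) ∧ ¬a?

Yes

w1 = b ⊙ a
w5 = a ⊽ w1 = a ⊽ (b ⊙ a)
At a=0, b=0, c=0: circuit gives 0, formula gives 0.
At a=0, b=1, c=0: circuit gives 1, formula gives 1.
Agrees on all 8 inputs.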